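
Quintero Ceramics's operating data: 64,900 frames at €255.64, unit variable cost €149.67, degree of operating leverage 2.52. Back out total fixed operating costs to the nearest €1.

€4,148,305

Total contribution margin = 64,900 × €105.97 = €6,877,453.00.
Since DOL = CM ÷ EBIT, EBIT = €6,877,453.00 ÷ 2.52 = €2,729,148.02.
Fixed costs = CM − EBIT = €6,877,453.00 − €2,729,148.02 = €4,148,305.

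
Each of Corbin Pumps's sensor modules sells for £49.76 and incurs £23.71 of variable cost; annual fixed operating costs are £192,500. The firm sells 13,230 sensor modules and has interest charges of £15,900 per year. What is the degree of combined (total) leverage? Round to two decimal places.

2.53

Total contribution margin = 13,230 × £26.05 = £344,641.50.
EBIT = £344,641.50 − £192,500 = £152,141.50. Interest = £15,900.00, so EBIT − I = £136,241.50.
DCL = contribution ÷ (EBIT − I) = £344,641.50 ÷ £136,241.50 = 2.5296.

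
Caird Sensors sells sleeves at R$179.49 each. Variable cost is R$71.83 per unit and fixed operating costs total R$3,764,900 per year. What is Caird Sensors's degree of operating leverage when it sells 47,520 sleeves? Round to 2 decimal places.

Contribution at this volume is 47,520 × R$107.66 = R$5,116,003.20.
Operating income = contribution − fixed costs = R$5,116,003.20 − R$3,764,900 = R$1,351,103.20.
So DOL = total CM / EBIT = R$5,116,003.20 / R$1,351,103.20 = 3.7865.

3.79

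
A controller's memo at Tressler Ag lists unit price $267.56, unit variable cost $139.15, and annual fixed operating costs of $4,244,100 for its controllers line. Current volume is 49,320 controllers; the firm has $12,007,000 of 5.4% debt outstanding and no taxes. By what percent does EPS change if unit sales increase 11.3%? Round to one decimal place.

Total contribution margin = 49,320 × $128.41 = $6,333,181.20.
Operating income = contribution − fixed costs = $6,333,181.20 − $4,244,100 = $2,089,081.20.
Interest = $648,378.00, so EBIT − I = $1,440,703.20.
DCL = total CM / (EBIT − I) = $6,333,181.20 / $1,440,703.20 = 4.3959.
EPS therefore changes by 4.3959 × (+11.3%) = +49.7%.

+49.7%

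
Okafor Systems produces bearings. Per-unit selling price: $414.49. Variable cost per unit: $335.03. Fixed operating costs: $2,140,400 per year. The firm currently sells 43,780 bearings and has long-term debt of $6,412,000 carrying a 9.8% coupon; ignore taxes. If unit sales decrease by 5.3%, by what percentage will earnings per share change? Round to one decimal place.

-26.0%

Contribution at this volume is 43,780 × $79.46 = $3,478,758.80.
Operating income = contribution − fixed costs = $3,478,758.80 − $2,140,400 = $1,338,358.80.
After interest of $628,376.00, pre-tax earnings = $709,982.80.
Degree of combined leverage = contribution ÷ (EBIT − I) = $3,478,758.80 ÷ $709,982.80 = 4.8998.
EPS therefore changes by 4.8998 × (-5.3%) = -26.0%.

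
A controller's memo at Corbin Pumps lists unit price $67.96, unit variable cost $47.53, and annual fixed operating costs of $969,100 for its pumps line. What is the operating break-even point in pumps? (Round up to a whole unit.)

47,436 pumps

Each unit contributes $67.96 − $47.53 = $20.43.
Break-even Q = $969,100 / $20.43 = 47,435.14 → 47,436 pumps.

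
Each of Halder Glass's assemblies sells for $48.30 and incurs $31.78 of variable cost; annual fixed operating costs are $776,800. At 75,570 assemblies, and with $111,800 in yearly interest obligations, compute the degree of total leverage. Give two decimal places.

Total contribution margin = 75,570 × $16.52 = $1,248,416.40.
EBIT = $1,248,416.40 − $776,800 = $471,616.40. Interest = $111,800.00.
DOL = $1,248,416.40 ÷ $471,616.40 = 2.6471; DFL = $471,616.40 ÷ $359,816.40 = 1.3107.
Combined leverage = 2.6471 × 1.3107 = 3.4696.

3.47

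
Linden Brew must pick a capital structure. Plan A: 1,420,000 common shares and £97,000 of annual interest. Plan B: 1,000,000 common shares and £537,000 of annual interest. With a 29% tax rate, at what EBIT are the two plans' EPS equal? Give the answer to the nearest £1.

£1,584,619

Set EPS_A = EPS_B: (EBIT − £97,000)(1 − 0.29) ÷ 1,420,000 = (EBIT − £537,000)(1 − 0.29) ÷ 1,000,000.
Cancelling (1 − t) and cross-multiplying: 1,000,000·(EBIT − 97,000) = 1,420,000·(EBIT − 537,000).
EBIT × (1,420,000 − 1,000,000) = 537,000 × 1,420,000 − 97,000 × 1,000,000 = 665,540,000,000, so EBIT = 665,540,000,000 ÷ 420,000 = 1,584,619.05.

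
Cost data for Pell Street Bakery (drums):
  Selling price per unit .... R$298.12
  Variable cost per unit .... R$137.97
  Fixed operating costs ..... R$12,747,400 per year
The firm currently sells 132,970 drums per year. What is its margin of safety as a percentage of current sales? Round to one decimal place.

40.1%

Contribution margin per unit = R$298.12 − R$137.97 = R$160.15. Break-even units = R$12,747,400 ÷ R$160.15 = 79,596.63; break-even revenue = 79,596.63 × R$298.12 = R$23,729,346.79.
Current sales = 132,970 × R$298.12 = R$39,641,016.40.
Margin of safety = (R$39,641,016.40 − R$23,729,346.79) ÷ R$39,641,016.40 = 40.1%.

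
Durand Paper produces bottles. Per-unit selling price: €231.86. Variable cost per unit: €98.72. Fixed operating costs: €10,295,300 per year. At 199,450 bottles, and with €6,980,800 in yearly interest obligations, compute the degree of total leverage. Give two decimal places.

Total contribution margin = 199,450 × €133.14 = €26,554,773.00.
Subtracting fixed costs: EBIT = €26,554,773.00 − €10,295,300 = €16,259,473.00. Interest = €6,980,800.00, so EBIT − I = €9,278,673.00.
DCL = contribution ÷ (EBIT − I) = €26,554,773.00 ÷ €9,278,673.00 = 2.8619.

2.86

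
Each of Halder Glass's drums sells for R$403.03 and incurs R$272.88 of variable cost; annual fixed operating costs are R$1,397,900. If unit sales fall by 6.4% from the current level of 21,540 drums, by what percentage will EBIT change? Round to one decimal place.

-12.8%

Contribution at this volume is 21,540 × R$130.15 = R$2,803,431.00.
EBIT = R$2,803,431.00 − R$1,397,900 = R$1,405,531.00.
DOL = contribution ÷ EBIT = R$2,803,431.00 ÷ R$1,405,531.00 = 1.9946.
So EBIT moves 1.9946 × (-6.4%) = -12.8%.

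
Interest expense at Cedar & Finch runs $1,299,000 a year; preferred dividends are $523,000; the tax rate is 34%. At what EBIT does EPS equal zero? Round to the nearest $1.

$2,091,424

Grossing the preferred dividend up to pre-tax terms: $523,000 / (1 − 0.34) = $792,424.24.
Financial break-even EBIT = interest + D_p ÷ (1 − t) = $1,299,000 + $792,424.24 = $2,091,424.24.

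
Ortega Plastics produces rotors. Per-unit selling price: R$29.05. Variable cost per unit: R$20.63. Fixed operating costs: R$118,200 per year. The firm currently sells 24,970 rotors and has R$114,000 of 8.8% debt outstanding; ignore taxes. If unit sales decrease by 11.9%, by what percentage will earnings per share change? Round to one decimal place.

-30.5%

Contribution at this volume is 24,970 × R$8.42 = R$210,247.40.
EBIT = R$210,247.40 − R$118,200 = R$92,047.40.
Interest = R$10,032.00, so EBIT − I = R$82,015.40.
Degree of combined leverage = contribution ÷ (EBIT − I) = R$210,247.40 ÷ R$82,015.40 = 2.5635.
EPS therefore changes by 2.5635 × (-11.9%) = -30.5%.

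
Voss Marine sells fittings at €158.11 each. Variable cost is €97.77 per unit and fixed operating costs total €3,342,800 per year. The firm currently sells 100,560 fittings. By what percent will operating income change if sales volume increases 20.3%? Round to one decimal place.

Contribution at this volume is 100,560 × €60.34 = €6,067,790.40.
Operating income = contribution − fixed costs = €6,067,790.40 − €3,342,800 = €2,724,990.40.
So DOL = total CM / EBIT = €6,067,790.40 / €2,724,990.40 = 2.2267.
Operating income changes by 2.2267 × +20.3% = +45.2%.

+45.2%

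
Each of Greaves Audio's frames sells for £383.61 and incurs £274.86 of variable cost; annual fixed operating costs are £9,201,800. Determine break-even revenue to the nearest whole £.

£32,458,874

Contribution margin per unit = £383.61 − £274.86 = £108.75, a CM ratio of £108.75 ÷ £383.61 = 0.2835.
Break-even revenue = fixed costs × price ÷ CM = £9,201,800 × £383.61 ÷ £108.75 = £32,458,874.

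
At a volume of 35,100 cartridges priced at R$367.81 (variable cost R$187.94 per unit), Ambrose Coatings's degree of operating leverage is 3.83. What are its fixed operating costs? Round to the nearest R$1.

Contribution at this volume is 35,100 × R$179.87 = R$6,313,437.00.
Since DOL = CM ÷ EBIT, EBIT = R$6,313,437.00 ÷ 3.83 = R$1,648,416.97.
Fixed costs = CM − EBIT = R$6,313,437.00 − R$1,648,416.97 = R$4,665,020.

R$4,665,020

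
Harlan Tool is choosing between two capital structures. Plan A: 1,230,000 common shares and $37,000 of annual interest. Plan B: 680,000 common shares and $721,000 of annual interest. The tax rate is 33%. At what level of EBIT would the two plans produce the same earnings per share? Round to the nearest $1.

At indifference, (EBIT − 37,000)(1 − t)/1,230,000 = (EBIT − 721,000)(1 − t)/680,000.
Cancelling (1 − t) and cross-multiplying: 680,000·(EBIT − 37,000) = 1,230,000·(EBIT − 721,000).
Solving, EBIT = (721,000·1,230,000 − 37,000·680,000) / (1,230,000 − 680,000) = 861,670,000,000 / 550,000 = 1,566,672.73.

$1,566,673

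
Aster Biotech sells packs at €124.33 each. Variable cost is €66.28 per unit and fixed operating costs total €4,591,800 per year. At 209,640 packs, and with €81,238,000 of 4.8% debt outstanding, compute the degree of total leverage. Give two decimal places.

Contribution at this volume is 209,640 × €58.05 = €12,169,602.00.
Operating income = contribution − fixed costs = €12,169,602.00 − €4,591,800 = €7,577,802.00. Interest = €3,899,424.00, so EBIT − I = €3,678,378.00.
DCL = contribution ÷ (EBIT − I) = €12,169,602.00 ÷ €3,678,378.00 = 3.3084.

3.31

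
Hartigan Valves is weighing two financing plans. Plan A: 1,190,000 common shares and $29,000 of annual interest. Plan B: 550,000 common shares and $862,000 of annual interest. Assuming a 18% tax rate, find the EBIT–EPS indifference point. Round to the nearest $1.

At indifference, (EBIT − 29,000)(1 − t)/1,190,000 = (EBIT − 862,000)(1 − t)/550,000.
Cancelling (1 − t) and cross-multiplying: 550,000·(EBIT − 29,000) = 1,190,000·(EBIT − 862,000).
EBIT × (1,190,000 − 550,000) = 862,000 × 1,190,000 − 29,000 × 550,000 = 1,009,830,000,000, so EBIT = 1,009,830,000,000 ÷ 640,000 = 1,577,859.38.

$1,577,859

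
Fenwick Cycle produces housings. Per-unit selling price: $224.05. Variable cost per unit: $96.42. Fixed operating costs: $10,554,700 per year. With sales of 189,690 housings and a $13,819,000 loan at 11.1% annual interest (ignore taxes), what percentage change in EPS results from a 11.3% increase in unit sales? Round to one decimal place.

+22.6%

At 189,690 units, contribution = 189,690 × $127.63 = $24,210,134.70.
Operating income = contribution − fixed costs = $24,210,134.70 − $10,554,700 = $13,655,434.70.
After interest of $1,533,909.00, pre-tax earnings = $12,121,525.70.
Degree of combined leverage = contribution ÷ (EBIT − I) = $24,210,134.70 ÷ $12,121,525.70 = 1.9973.
%ΔEPS = DCL × %ΔSales = 1.9973 × +11.3% = +22.6%.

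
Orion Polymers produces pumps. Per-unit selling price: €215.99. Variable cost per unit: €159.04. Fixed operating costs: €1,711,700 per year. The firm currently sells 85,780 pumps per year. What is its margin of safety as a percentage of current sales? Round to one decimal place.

Contribution margin per unit = €215.99 − €159.04 = €56.95. Break-even units = €1,711,700 ÷ €56.95 = 30,056.19; break-even revenue = 30,056.19 × €215.99 = €6,491,836.40.
Actual sales revenue = 85,780 × €215.99 = €18,527,622.20.
Margin of safety = (€18,527,622.20 − €6,491,836.40) ÷ €18,527,622.20 = 65.0%.

65.0%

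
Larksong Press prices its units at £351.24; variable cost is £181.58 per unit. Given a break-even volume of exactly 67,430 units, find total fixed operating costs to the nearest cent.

£11,440,173.80

Each unit contributes £351.24 − £181.58 = £169.66.
Fixed costs = break-even units × CM = 67,430 × £169.66 = £11,440,173.80.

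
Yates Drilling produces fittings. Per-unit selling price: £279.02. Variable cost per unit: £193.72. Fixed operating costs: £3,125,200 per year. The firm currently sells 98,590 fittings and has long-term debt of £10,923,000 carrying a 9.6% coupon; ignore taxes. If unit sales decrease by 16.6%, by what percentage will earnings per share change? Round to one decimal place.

At 98,590 units, contribution = 98,590 × £85.30 = £8,409,727.00.
Operating income = contribution − fixed costs = £8,409,727.00 − £3,125,200 = £5,284,527.00.
After interest of £1,048,608.00, pre-tax earnings = £4,235,919.00.
DCL = total CM / (EBIT − I) = £8,409,727.00 / £4,235,919.00 = 1.9853.
%ΔEPS = DCL × %ΔSales = 1.9853 × -16.6% = -33.0%.

-33.0%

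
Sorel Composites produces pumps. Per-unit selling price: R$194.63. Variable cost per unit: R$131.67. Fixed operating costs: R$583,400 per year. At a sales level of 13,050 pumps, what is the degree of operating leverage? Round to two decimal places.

3.45

Contribution at this volume is 13,050 × R$62.96 = R$821,628.00.
EBIT = R$821,628.00 − R$583,400 = R$238,228.00.
So DOL = total CM / EBIT = R$821,628.00 / R$238,228.00 = 3.4489.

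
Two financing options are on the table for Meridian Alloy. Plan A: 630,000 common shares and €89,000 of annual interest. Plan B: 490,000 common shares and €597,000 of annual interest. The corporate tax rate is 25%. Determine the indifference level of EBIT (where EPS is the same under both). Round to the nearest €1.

€2,375,000

At indifference, (EBIT − 89,000)(1 − t)/630,000 = (EBIT − 597,000)(1 − t)/490,000.
The (1 − t) factor cancels: (EBIT − 89,000) × 490,000 = (EBIT − 597,000) × 630,000.
Solving, EBIT = (597,000·630,000 − 89,000·490,000) / (630,000 − 490,000) = 332,500,000,000 / 140,000 = 2,375,000.00.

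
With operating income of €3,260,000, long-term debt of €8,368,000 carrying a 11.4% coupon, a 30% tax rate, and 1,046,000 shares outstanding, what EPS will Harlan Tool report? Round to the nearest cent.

Pre-tax income = €3,260,000 − €953,952.00 = €2,306,048.00.
After tax at 30%: net income = €2,306,048.00 × 0.70 = €1,614,233.60.
EPS = €1,614,233.60 ÷ 1,046,000 = €1.54.

€1.54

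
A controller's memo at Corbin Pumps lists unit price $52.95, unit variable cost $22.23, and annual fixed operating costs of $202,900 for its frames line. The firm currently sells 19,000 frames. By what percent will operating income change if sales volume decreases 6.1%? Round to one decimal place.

At 19,000 units, contribution = 19,000 × $30.72 = $583,680.00.
Operating income = contribution − fixed costs = $583,680.00 − $202,900 = $380,780.00.
DOL = contribution ÷ EBIT = $583,680.00 ÷ $380,780.00 = 1.5329.
So EBIT moves 1.5329 × (-6.1%) = -9.4%.

-9.4%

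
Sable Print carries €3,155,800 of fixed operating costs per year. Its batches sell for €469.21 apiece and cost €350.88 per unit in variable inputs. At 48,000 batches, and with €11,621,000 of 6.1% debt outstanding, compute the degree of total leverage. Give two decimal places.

Total contribution margin = 48,000 × €118.33 = €5,679,840.00.
EBIT = €5,679,840.00 − €3,155,800 = €2,524,040.00. Interest = €708,881.00.
DOL = €5,679,840.00 ÷ €2,524,040.00 = 2.2503; DFL = €2,524,040.00 ÷ €1,815,159.00 = 1.3905.
Combined leverage = 2.2503 × 1.3905 = 3.1290.

3.13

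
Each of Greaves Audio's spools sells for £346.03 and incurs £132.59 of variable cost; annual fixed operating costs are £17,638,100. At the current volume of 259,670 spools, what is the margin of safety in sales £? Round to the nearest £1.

Each unit contributes £346.03 − £132.59 = £213.44. Break-even units = £17,638,100 ÷ £213.44 = 82,637.28; break-even revenue = 82,637.28 × £346.03 = £28,594,976.31.
Current sales = 259,670 × £346.03 = £89,853,610.10.
Margin of safety = £89,853,610.10 − £28,594,976.31 = £61,258,634.

£61,258,634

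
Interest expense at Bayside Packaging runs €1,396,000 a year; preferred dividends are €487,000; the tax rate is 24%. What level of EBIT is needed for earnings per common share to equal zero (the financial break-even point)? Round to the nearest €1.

€2,036,789

Preferred dividends are paid after tax, so their pre-tax equivalent is €487,000 ÷ (1 − 0.24) = €640,789.47.
EPS = 0 when EBIT covers interest plus the pre-tax preferred burden: €1,396,000 + €640,789.47 = €2,036,789.47.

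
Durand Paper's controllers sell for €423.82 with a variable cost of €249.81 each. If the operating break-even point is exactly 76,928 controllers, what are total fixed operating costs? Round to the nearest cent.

€13,386,241.28

Unit CM = price − variable cost = €423.82 − €249.81 = €174.01.
Since BE = FC / CM, FC = 76,928 × €174.01 = €13,386,241.28.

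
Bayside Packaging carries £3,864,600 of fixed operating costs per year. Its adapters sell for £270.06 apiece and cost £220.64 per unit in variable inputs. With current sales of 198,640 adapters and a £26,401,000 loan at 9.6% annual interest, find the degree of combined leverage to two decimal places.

At 198,640 units, contribution = 198,640 × £49.42 = £9,816,788.80.
Operating income = contribution − fixed costs = £9,816,788.80 − £3,864,600 = £5,952,188.80. Interest = £2,534,496.00, so EBIT − I = £3,417,692.80.
DCL = contribution ÷ (EBIT − I) = £9,816,788.80 ÷ £3,417,692.80 = 2.8723.

2.87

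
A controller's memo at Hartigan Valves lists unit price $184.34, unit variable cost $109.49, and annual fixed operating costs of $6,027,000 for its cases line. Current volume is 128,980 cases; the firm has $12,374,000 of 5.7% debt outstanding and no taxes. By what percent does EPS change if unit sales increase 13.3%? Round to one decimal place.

+43.9%

Total contribution margin = 128,980 × $74.85 = $9,654,153.00.
Subtracting fixed costs: EBIT = $9,654,153.00 − $6,027,000 = $3,627,153.00.
Interest = $705,318.00, so EBIT − I = $2,921,835.00.
DCL = total CM / (EBIT − I) = $9,654,153.00 / $2,921,835.00 = 3.3041.
%ΔEPS = DCL × %ΔSales = 3.3041 × +13.3% = +43.9%.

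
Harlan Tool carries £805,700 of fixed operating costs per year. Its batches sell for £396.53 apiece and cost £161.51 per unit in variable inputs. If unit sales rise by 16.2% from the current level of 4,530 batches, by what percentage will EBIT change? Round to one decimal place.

Contribution at this volume is 4,530 × £235.02 = £1,064,640.60.
Subtracting fixed costs: EBIT = £1,064,640.60 − £805,700 = £258,940.60.
Degree of operating leverage = £1,064,640.60 / £258,940.60 = 4.1115.
%ΔEBIT = DOL × %ΔSales = 4.1115 × +16.2% = +66.6%.

+66.6%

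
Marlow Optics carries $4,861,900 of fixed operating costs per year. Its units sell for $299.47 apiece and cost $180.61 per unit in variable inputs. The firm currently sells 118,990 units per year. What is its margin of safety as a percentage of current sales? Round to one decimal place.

65.6%

Unit CM = price − variable cost = $299.47 − $180.61 = $118.86. Break-even units = $4,861,900 ÷ $118.86 = 40,904.43; break-even revenue = 40,904.43 × $299.47 = $12,249,648.27.
Current sales = 118,990 × $299.47 = $35,633,935.30.
Margin of safety = ($35,633,935.30 − $12,249,648.27) ÷ $35,633,935.30 = 65.6%.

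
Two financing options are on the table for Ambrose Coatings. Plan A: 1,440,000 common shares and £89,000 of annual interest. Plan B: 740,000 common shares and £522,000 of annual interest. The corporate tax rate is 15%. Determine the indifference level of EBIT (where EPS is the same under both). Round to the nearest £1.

£979,743

At indifference, (EBIT − 89,000)(1 − t)/1,440,000 = (EBIT − 522,000)(1 − t)/740,000.
The (1 − t) factor cancels: (EBIT − 89,000) × 740,000 = (EBIT − 522,000) × 1,440,000.
Solving, EBIT = (522,000·1,440,000 − 89,000·740,000) / (1,440,000 − 740,000) = 685,820,000,000 / 700,000 = 979,742.86.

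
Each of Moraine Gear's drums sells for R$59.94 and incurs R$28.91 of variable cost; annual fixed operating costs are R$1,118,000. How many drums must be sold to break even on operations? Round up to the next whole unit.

36,030 drums

Unit CM = price − variable cost = R$59.94 − R$28.91 = R$31.03.
Break-even volume = fixed costs ÷ CM per unit = R$1,118,000 ÷ R$31.03 = 36,029.65, so 36,030 drums.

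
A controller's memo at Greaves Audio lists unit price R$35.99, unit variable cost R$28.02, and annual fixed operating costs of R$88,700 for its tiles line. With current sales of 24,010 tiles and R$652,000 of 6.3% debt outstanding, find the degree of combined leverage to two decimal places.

3.11

Contribution at this volume is 24,010 × R$7.97 = R$191,359.70.
EBIT = R$191,359.70 − R$88,700 = R$102,659.70. Interest = R$41,076.00.
DOL = R$191,359.70 ÷ R$102,659.70 = 1.8640; DFL = R$102,659.70 ÷ R$61,583.70 = 1.6670.
Combined leverage = 1.8640 × 1.6670 = 3.1073.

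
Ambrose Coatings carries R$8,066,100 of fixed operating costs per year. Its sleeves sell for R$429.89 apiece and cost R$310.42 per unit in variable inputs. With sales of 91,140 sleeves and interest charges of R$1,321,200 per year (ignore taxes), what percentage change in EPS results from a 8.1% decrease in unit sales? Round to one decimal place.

-58.8%

Contribution at this volume is 91,140 × R$119.47 = R$10,888,495.80.
Operating income = contribution − fixed costs = R$10,888,495.80 − R$8,066,100 = R$2,822,395.80.
Interest = R$1,321,200.00, so EBIT − I = R$1,501,195.80.
Degree of combined leverage = contribution ÷ (EBIT − I) = R$10,888,495.80 ÷ R$1,501,195.80 = 7.2532.
%ΔEPS = DCL × %ΔSales = 7.2532 × -8.1% = -58.8%.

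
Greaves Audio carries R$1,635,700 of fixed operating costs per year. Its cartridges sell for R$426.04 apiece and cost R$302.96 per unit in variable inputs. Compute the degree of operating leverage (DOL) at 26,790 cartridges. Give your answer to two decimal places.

Total contribution margin = 26,790 × R$123.08 = R$3,297,313.20.
Subtracting fixed costs: EBIT = R$3,297,313.20 − R$1,635,700 = R$1,661,613.20.
DOL = contribution ÷ EBIT = R$3,297,313.20 ÷ R$1,661,613.20 = 1.9844.

1.98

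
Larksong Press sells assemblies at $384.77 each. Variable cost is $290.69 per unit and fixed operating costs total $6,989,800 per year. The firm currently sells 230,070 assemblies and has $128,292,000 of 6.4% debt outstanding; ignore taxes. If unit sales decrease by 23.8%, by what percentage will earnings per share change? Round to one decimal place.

-79.9%

Contribution at this volume is 230,070 × $94.08 = $21,644,985.60.
EBIT = $21,644,985.60 − $6,989,800 = $14,655,185.60.
After interest of $8,210,688.00, pre-tax earnings = $6,444,497.60.
DCL = total CM / (EBIT − I) = $21,644,985.60 / $6,444,497.60 = 3.3587.
EPS therefore changes by 3.3587 × (-23.8%) = -79.9%.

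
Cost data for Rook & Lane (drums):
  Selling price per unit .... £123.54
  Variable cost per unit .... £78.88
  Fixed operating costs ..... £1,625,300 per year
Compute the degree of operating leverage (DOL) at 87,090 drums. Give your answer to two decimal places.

Contribution at this volume is 87,090 × £44.66 = £3,889,439.40.
Subtracting fixed costs: EBIT = £3,889,439.40 − £1,625,300 = £2,264,139.40.
So DOL = total CM / EBIT = £3,889,439.40 / £2,264,139.40 = 1.7178.

1.72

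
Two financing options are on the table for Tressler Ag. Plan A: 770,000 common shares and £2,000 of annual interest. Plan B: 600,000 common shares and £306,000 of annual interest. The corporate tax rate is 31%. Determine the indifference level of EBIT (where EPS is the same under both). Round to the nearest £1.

£1,378,941

Set EPS_A = EPS_B: (EBIT − £2,000)(1 − 0.31) ÷ 770,000 = (EBIT − £306,000)(1 − 0.31) ÷ 600,000.
Cancelling (1 − t) and cross-multiplying: 600,000·(EBIT − 2,000) = 770,000·(EBIT − 306,000).
Solving, EBIT = (306,000·770,000 − 2,000·600,000) / (770,000 − 600,000) = 234,420,000,000 / 170,000 = 1,378,941.18.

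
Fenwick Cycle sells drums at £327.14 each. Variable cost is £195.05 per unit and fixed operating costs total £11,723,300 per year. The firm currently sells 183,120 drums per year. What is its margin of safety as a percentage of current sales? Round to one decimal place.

51.5%

Unit CM = price − variable cost = £327.14 − £195.05 = £132.09. Break-even units = £11,723,300 ÷ £132.09 = 88,752.37; break-even revenue = 88,752.37 × £327.14 = £29,034,448.95.
Current sales = 183,120 × £327.14 = £59,905,876.80.
Margin of safety = (£59,905,876.80 − £29,034,448.95) ÷ £59,905,876.80 = 51.5%.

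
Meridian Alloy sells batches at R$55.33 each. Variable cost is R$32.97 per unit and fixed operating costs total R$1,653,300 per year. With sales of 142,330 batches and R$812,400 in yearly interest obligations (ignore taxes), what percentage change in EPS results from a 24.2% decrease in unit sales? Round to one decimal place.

Contribution at this volume is 142,330 × R$22.36 = R$3,182,498.80.
Subtracting fixed costs: EBIT = R$3,182,498.80 − R$1,653,300 = R$1,529,198.80.
Interest = R$812,400.00, so EBIT − I = R$716,798.80.
DCL = total CM / (EBIT − I) = R$3,182,498.80 / R$716,798.80 = 4.4399.
EPS therefore changes by 4.4399 × (-24.2%) = -107.4%.

-107.4%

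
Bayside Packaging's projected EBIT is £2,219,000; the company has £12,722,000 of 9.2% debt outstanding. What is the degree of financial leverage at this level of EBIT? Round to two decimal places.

2.12

Interest = £1,170,424.00.
DFL = EBIT ÷ (EBIT − I) = £2,219,000 ÷ (£2,219,000 − £1,170,424.00) = £2,219,000 ÷ £1,048,576.00 = 2.1162.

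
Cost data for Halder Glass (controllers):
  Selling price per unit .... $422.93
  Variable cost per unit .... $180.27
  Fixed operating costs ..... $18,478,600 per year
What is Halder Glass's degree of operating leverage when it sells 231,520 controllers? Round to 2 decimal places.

1.49

At 231,520 units, contribution = 231,520 × $242.66 = $56,180,643.20.
Operating income = contribution − fixed costs = $56,180,643.20 − $18,478,600 = $37,702,043.20.
So DOL = total CM / EBIT = $56,180,643.20 / $37,702,043.20 = 1.4901.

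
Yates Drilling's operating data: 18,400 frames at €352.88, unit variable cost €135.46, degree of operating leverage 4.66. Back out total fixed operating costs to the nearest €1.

€3,142,046

Contribution at this volume is 18,400 × €217.42 = €4,000,528.00.
Since DOL = CM ÷ EBIT, EBIT = €4,000,528.00 ÷ 4.66 = €858,482.40.
Fixed costs = CM − EBIT = €4,000,528.00 − €858,482.40 = €3,142,046.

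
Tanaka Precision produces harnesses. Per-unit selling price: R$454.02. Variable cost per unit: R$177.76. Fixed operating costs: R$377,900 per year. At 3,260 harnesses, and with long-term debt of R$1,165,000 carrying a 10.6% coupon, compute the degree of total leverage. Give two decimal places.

Total contribution margin = 3,260 × R$276.26 = R$900,607.60.
Operating income = contribution − fixed costs = R$900,607.60 − R$377,900 = R$522,707.60. Interest = R$123,490.00, so EBIT − I = R$399,217.60.
Degree of total leverage = total CM / (EBIT − interest) = R$900,607.60 / R$399,217.60 = 2.2559.

2.26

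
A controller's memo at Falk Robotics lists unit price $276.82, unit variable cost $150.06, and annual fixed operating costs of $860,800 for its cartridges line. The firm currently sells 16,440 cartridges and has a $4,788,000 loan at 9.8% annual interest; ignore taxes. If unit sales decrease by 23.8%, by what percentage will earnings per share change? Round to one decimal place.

-65.8%

Total contribution margin = 16,440 × $126.76 = $2,083,934.40.
Operating income = contribution − fixed costs = $2,083,934.40 − $860,800 = $1,223,134.40.
Interest = $469,224.00, so EBIT − I = $753,910.40.
Degree of combined leverage = contribution ÷ (EBIT − I) = $2,083,934.40 ÷ $753,910.40 = 2.7642.
%ΔEPS = DCL × %ΔSales = 2.7642 × -23.8% = -65.8%.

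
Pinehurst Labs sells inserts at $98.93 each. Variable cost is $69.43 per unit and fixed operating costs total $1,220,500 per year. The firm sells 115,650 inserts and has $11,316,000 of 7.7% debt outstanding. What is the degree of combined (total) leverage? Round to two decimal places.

2.58

At 115,650 units, contribution = 115,650 × $29.50 = $3,411,675.00.
EBIT = $3,411,675.00 − $1,220,500 = $2,191,175.00. Interest = $871,332.00.
DOL = $3,411,675.00 ÷ $2,191,175.00 = 1.5570; DFL = $2,191,175.00 ÷ $1,319,843.00 = 1.6602.
Combined leverage = 1.5570 × 1.6602 = 2.5849.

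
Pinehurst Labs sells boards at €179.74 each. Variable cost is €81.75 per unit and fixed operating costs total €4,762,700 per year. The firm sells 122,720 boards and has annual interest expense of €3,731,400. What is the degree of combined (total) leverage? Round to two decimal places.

Total contribution margin = 122,720 × €97.99 = €12,025,332.80.
Subtracting fixed costs: EBIT = €12,025,332.80 − €4,762,700 = €7,262,632.80. Interest = €3,731,400.00, so EBIT − I = €3,531,232.80.
Degree of total leverage = total CM / (EBIT − interest) = €12,025,332.80 / €3,531,232.80 = 3.4054.

3.41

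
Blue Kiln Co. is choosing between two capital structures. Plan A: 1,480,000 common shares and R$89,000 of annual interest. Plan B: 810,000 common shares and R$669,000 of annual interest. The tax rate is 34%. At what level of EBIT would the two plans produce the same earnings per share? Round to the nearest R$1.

R$1,370,194

Set EPS_A = EPS_B: (EBIT − R$89,000)(1 − 0.34) ÷ 1,480,000 = (EBIT − R$669,000)(1 − 0.34) ÷ 810,000.
Cancelling (1 − t) and cross-multiplying: 810,000·(EBIT − 89,000) = 1,480,000·(EBIT − 669,000).
EBIT × (1,480,000 − 810,000) = 669,000 × 1,480,000 − 89,000 × 810,000 = 918,030,000,000, so EBIT = 918,030,000,000 ÷ 670,000 = 1,370,194.03.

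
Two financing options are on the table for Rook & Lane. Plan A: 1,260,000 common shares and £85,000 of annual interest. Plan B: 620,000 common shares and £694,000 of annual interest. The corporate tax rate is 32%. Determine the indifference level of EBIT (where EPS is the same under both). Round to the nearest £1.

Set EPS_A = EPS_B: (EBIT − £85,000)(1 − 0.32) ÷ 1,260,000 = (EBIT − £694,000)(1 − 0.32) ÷ 620,000.
Cancelling (1 − t) and cross-multiplying: 620,000·(EBIT − 85,000) = 1,260,000·(EBIT − 694,000).
EBIT × (1,260,000 − 620,000) = 694,000 × 1,260,000 − 85,000 × 620,000 = 821,740,000,000, so EBIT = 821,740,000,000 ÷ 640,000 = 1,283,968.75.

£1,283,969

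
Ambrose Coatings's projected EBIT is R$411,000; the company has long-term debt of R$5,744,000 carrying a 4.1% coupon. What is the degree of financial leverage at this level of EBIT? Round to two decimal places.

Interest = R$235,504.00.
Degree of financial leverage = EBIT / (EBIT − interest) = R$411,000 / R$175,496.00 = 2.3419.

2.34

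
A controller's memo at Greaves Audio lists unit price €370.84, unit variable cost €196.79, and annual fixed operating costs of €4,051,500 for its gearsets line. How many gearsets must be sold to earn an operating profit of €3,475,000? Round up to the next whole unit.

43,244 gearsets

Unit CM = price − variable cost = €370.84 − €196.79 = €174.05.
Required volume = (fixed costs + target profit) ÷ CM = (€4,051,500 + €3,475,000) ÷ €174.05 = 43,243.32, so 43,244 gearsets.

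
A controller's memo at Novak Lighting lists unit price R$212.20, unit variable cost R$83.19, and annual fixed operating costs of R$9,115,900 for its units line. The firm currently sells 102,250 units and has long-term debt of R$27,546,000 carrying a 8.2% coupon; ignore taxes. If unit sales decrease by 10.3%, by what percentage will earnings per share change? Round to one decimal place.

Contribution at this volume is 102,250 × R$129.01 = R$13,191,272.50.
EBIT = R$13,191,272.50 − R$9,115,900 = R$4,075,372.50.
After interest of R$2,258,772.00, pre-tax earnings = R$1,816,600.50.
DCL = total CM / (EBIT − I) = R$13,191,272.50 / R$1,816,600.50 = 7.2615.
EPS therefore changes by 7.2615 × (-10.3%) = -74.8%.

-74.8%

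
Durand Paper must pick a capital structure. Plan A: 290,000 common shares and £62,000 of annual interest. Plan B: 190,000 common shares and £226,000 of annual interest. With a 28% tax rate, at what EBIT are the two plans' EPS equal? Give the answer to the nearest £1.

£537,600

At indifference, (EBIT − 62,000)(1 − t)/290,000 = (EBIT − 226,000)(1 − t)/190,000.
Cancelling (1 − t) and cross-multiplying: 190,000·(EBIT − 62,000) = 290,000·(EBIT − 226,000).
EBIT × (290,000 − 190,000) = 226,000 × 290,000 − 62,000 × 190,000 = 53,760,000,000, so EBIT = 53,760,000,000 ÷ 100,000 = 537,600.00.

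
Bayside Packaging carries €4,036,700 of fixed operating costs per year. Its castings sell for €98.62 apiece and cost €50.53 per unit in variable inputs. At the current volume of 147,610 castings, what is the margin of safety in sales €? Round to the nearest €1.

Each unit contributes €98.62 − €50.53 = €48.09. Break-even units = €4,036,700 ÷ €48.09 = 83,940.53; break-even revenue = 83,940.53 × €98.62 = €8,278,214.89.
Actual sales revenue = 147,610 × €98.62 = €14,557,298.20.
Margin of safety = €14,557,298.20 − €8,278,214.89 = €6,279,083.

€6,279,083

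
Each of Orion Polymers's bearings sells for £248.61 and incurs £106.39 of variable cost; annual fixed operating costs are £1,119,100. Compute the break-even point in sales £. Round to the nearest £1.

CM per unit = £248.61 − £106.39 = £142.22; CM ratio = £142.22 / £248.61 = 0.5721.
Break-even sales = FC ÷ CM ratio = £1,119,100 × £248.61 / £142.22 = £1,956,261.

£1,956,261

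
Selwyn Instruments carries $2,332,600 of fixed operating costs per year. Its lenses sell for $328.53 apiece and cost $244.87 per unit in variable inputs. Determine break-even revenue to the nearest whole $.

Contribution margin per unit = $328.53 − $244.87 = $83.66, a CM ratio of $83.66 ÷ $328.53 = 0.2546.
Break-even revenue = fixed costs × price ÷ CM = $2,332,600 × $328.53 ÷ $83.66 = $9,160,042.

$9,160,042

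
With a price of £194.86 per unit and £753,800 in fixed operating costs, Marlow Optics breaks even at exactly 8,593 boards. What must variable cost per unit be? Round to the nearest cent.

At break-even, FC = Q × (P − VC), so P − VC = £753,800 ÷ 8,593 = £87.7226.
Hence VC = price − CM = £194.86 − £87.7226 = £107.14.

£107.14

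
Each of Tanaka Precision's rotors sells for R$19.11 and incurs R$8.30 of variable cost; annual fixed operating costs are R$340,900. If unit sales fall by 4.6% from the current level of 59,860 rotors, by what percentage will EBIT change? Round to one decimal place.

-9.7%

At 59,860 units, contribution = 59,860 × R$10.81 = R$647,086.60.
Subtracting fixed costs: EBIT = R$647,086.60 − R$340,900 = R$306,186.60.
DOL = contribution ÷ EBIT = R$647,086.60 ÷ R$306,186.60 = 2.1134.
%ΔEBIT = DOL × %ΔSales = 2.1134 × -4.6% = -9.7%.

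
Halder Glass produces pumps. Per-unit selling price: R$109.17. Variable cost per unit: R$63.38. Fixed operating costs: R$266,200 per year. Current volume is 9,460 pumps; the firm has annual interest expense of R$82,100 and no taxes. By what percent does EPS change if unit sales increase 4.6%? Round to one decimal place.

+23.5%

Contribution at this volume is 9,460 × R$45.79 = R$433,173.40.
Subtracting fixed costs: EBIT = R$433,173.40 − R$266,200 = R$166,973.40.
Interest = R$82,100.00, so EBIT − I = R$84,873.40.
DCL = total CM / (EBIT − I) = R$433,173.40 / R$84,873.40 = 5.1038.
EPS therefore changes by 5.1038 × (+4.6%) = +23.5%.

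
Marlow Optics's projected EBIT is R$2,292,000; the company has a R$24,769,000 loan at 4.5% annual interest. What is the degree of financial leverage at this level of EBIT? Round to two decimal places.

1.95

Annual interest charges come to R$1,114,605.00.
DFL = EBIT ÷ (EBIT − I) = R$2,292,000 ÷ (R$2,292,000 − R$1,114,605.00) = R$2,292,000 ÷ R$1,177,395.00 = 1.9467.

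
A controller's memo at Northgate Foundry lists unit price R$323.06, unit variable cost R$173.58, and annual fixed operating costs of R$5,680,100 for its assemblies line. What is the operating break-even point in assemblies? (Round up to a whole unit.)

38,000 assemblies

Each unit contributes R$323.06 − R$173.58 = R$149.48.
Break-even volume = fixed costs ÷ CM per unit = R$5,680,100 ÷ R$149.48 = 37,999.06, so 38,000 assemblies.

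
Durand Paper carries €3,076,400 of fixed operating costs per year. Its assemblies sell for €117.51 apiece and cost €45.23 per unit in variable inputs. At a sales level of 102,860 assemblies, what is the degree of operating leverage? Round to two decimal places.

At 102,860 units, contribution = 102,860 × €72.28 = €7,434,720.80.
Subtracting fixed costs: EBIT = €7,434,720.80 − €3,076,400 = €4,358,320.80.
Degree of operating leverage = €7,434,720.80 / €4,358,320.80 = 1.7059.

1.71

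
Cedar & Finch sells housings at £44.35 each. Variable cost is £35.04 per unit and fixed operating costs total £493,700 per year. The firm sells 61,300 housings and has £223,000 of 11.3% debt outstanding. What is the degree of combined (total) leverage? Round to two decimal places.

At 61,300 units, contribution = 61,300 × £9.31 = £570,703.00.
EBIT = £570,703.00 − £493,700 = £77,003.00. Interest = £25,199.00, so EBIT − I = £51,804.00.
Degree of total leverage = total CM / (EBIT − interest) = £570,703.00 / £51,804.00 = 11.0166.

11.02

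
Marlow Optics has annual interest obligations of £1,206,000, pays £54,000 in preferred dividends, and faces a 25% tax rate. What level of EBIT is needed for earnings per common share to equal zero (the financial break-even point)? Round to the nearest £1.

£1,278,000

Grossing the preferred dividend up to pre-tax terms: £54,000 / (1 − 0.25) = £72,000.00.
EPS = 0 when EBIT covers interest plus the pre-tax preferred burden: £1,206,000 + £72,000.00 = £1,278,000.00.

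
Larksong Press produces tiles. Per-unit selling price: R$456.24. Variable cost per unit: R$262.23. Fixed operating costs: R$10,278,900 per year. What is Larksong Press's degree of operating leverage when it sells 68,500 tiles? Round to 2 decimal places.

Contribution at this volume is 68,500 × R$194.01 = R$13,289,685.00.
Subtracting fixed costs: EBIT = R$13,289,685.00 − R$10,278,900 = R$3,010,785.00.
So DOL = total CM / EBIT = R$13,289,685.00 / R$3,010,785.00 = 4.4140.

4.41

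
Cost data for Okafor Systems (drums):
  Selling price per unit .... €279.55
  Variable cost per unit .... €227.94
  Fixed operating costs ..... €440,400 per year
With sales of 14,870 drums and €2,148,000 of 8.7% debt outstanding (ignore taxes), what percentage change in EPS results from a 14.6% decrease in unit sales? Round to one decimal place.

At 14,870 units, contribution = 14,870 × €51.61 = €767,440.70.
Subtracting fixed costs: EBIT = €767,440.70 − €440,400 = €327,040.70.
After interest of €186,876.00, pre-tax earnings = €140,164.70.
Degree of combined leverage = contribution ÷ (EBIT − I) = €767,440.70 ÷ €140,164.70 = 5.4753.
EPS therefore changes by 5.4753 × (-14.6%) = -79.9%.

-79.9%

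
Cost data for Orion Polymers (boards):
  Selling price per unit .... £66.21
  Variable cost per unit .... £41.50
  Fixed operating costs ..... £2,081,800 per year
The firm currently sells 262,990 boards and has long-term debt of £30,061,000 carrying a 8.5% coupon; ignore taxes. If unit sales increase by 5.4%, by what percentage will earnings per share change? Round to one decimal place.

+18.9%

Contribution at this volume is 262,990 × £24.71 = £6,498,482.90.
EBIT = £6,498,482.90 − £2,081,800 = £4,416,682.90.
After interest of £2,555,185.00, pre-tax earnings = £1,861,497.90.
DCL = total CM / (EBIT − I) = £6,498,482.90 / £1,861,497.90 = 3.4910.
%ΔEPS = DCL × %ΔSales = 3.4910 × +5.4% = +18.9%.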